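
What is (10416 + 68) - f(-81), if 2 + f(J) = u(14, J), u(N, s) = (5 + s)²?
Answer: 4710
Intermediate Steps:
f(J) = -2 + (5 + J)²
(10416 + 68) - f(-81) = (10416 + 68) - (-2 + (5 - 81)²) = 10484 - (-2 + (-76)²) = 10484 - (-2 + 5776) = 10484 - 1*5774 = 10484 - 5774 = 4710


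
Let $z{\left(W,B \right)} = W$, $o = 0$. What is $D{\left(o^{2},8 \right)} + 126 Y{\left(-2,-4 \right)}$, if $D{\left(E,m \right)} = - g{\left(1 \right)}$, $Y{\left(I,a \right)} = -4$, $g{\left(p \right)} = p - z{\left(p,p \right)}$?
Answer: $-504$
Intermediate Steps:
$g{\left(p \right)} = 0$ ($g{\left(p \right)} = p - p = 0$)
$D{\left(E,m \right)} = 0$ ($D{\left(E,m \right)} = \left(-1\right) 0 = 0$)
$D{\left(o^{2},8 \right)} + 126 Y{\left(-2,-4 \right)} = 0 + 126 \left(-4\right) = 0 - 504 = -504$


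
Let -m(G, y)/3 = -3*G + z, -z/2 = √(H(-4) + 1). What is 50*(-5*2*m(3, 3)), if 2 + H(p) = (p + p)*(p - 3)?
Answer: -13500 - 3000*√55 ≈ -35749.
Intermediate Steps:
H(p) = -2 + 2*p*(-3 + p) (H(p) = -2 + (p + p)*(p - 3) = -2 + (2*p)*(-3 + p) = -2 + 2*p*(-3 + p))
z = -2*√55 (z = -2*√((-2 - 6*(-4) + 2*(-4)²) + 1) = -2*√((-2 + 24 + 2*16) + 1) = -2*√((-2 + 24 + 32) + 1) = -2*√(54 + 1) = -2*√55 ≈ -14.832)
m(G, y) = 6*√55 + 9*G (m(G, y) = -3*(-3*G - 2*√55) = 6*√55 + 9*G)
50*(-5*2*m(3, 3)) = 50*(-5*2*(6*√55 + 9*3)) = 50*(-10*(6*√55 + 27)) = 50*(-10*(27 + 6*√55)) = 50*(-(270 + 60*√55)) = 50*(-270 - 60*√55) = -13500 - 3000*√55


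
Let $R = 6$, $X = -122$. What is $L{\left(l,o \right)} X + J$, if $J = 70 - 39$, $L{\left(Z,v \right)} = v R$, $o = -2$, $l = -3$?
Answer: $1495$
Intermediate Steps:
$L{\left(Z,v \right)} = 6 v$ ($L{\left(Z,v \right)} = v 6 = 6 v$)
$J = 31$ ($J = 70 - 39 = 31$)
$L{\left(l,o \right)} X + J = 6 \left(-2\right) \left(-122\right) + 31 = \left(-12\right) \left(-122\right) + 31 = 1464 + 31 = 1495$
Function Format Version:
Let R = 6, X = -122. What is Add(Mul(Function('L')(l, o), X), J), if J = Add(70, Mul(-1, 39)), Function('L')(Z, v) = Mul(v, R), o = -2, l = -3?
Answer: 1495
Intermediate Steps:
Function('L')(Z, v) = Mul(6, v) (Function('L')(Z, v) = Mul(v, 6) = Mul(6, v))
J = 31 (J = Add(70, -39) = 31)
Add(Mul(Function('L')(l, o), X), J) = Add(Mul(Mul(6, -2), -122), 31) = Add(Mul(-12, -122), 31) = Add(1464, 31) = 1495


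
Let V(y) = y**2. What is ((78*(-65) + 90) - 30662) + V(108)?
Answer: -23978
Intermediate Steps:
((78*(-65) + 90) - 30662) + V(108) = ((78*(-65) + 90) - 30662) + 108**2 = ((-5070 + 90) - 30662) + 11664 = (-4980 - 30662) + 11664 = -35642 + 11664 = -23978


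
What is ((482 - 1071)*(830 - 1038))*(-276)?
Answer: -33813312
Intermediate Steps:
((482 - 1071)*(830 - 1038))*(-276) = -589*(-208)*(-276) = 122512*(-276) = -33813312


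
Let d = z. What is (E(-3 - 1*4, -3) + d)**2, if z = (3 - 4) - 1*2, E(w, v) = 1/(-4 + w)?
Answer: 1156/121 ≈ 9.5537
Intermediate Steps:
z = -3 (z = -1 - 2 = -3)
d = -3
(E(-3 - 1*4, -3) + d)**2 = (1/(-4 + (-3 - 1*4)) - 3)**2 = (1/(-4 + (-3 - 4)) - 3)**2 = (1/(-4 - 7) - 3)**2 = (1/(-11) - 3)**2 = (-1/11 - 3)**2 = (-34/11)**2 = 1156/121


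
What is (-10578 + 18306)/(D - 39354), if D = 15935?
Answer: -7728/23419 ≈ -0.32999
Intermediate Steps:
(-10578 + 18306)/(D - 39354) = (-10578 + 18306)/(15935 - 39354) = 7728/(-23419) = 7728*(-1/23419) = -7728/23419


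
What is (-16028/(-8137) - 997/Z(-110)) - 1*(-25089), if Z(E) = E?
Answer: 22466286899/895070 ≈ 25100.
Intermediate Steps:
(-16028/(-8137) - 997/Z(-110)) - 1*(-25089) = (-16028/(-8137) - 997/(-110)) - 1*(-25089) = (-16028*(-1/8137) - 997*(-1/110)) + 25089 = (16028/8137 + 997/110) + 25089 = 9875669/895070 + 25089 = 22466286899/895070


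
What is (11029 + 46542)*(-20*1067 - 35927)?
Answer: -3296918457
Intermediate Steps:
(11029 + 46542)*(-20*1067 - 35927) = 57571*(-21340 - 35927) = 57571*(-57267) = -3296918457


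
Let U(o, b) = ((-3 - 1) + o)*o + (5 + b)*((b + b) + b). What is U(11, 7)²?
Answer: 108241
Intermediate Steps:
U(o, b) = o*(-4 + o) + 3*b*(5 + b) (U(o, b) = (-4 + o)*o + (5 + b)*(2*b + b) = o*(-4 + o) + (5 + b)*(3*b) = o*(-4 + o) + 3*b*(5 + b))
U(11, 7)² = (11² - 4*11 + 3*7² + 15*7)² = (121 - 44 + 3*49 + 105)² = (121 - 44 + 147 + 105)² = 329² = 108241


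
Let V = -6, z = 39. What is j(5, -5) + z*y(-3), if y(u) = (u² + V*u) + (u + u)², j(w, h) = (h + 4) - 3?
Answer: 2453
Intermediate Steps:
j(w, h) = 1 + h (j(w, h) = (4 + h) - 3 = 1 + h)
y(u) = -6*u + 5*u² (y(u) = (u² - 6*u) + (u + u)² = (u² - 6*u) + (2*u)² = (u² - 6*u) + 4*u² = -6*u + 5*u²)
j(5, -5) + z*y(-3) = (1 - 5) + 39*(-3*(-6 + 5*(-3))) = -4 + 39*(-3*(-6 - 15)) = -4 + 39*(-3*(-21)) = -4 + 39*63 = -4 + 2457 = 2453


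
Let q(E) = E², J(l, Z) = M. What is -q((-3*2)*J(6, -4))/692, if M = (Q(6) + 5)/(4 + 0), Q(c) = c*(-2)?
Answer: -441/2768 ≈ -0.15932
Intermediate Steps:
Q(c) = -2*c
M = -7/4 (M = (-2*6 + 5)/(4 + 0) = (-12 + 5)/4 = -7*¼ = -7/4 ≈ -1.7500)
J(l, Z) = -7/4
-q((-3*2)*J(6, -4))/692 = -(-3*2*(-7/4))²/692 = -(-6*(-7/4))²/692 = -(21/2)²/692 = -441/(4*692) = -1*441/2768 = -441/2768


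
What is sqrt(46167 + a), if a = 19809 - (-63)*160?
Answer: 2*sqrt(19014) ≈ 275.78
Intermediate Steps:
a = 29889 (a = 19809 - 1*(-10080) = 19809 + 10080 = 29889)
sqrt(46167 + a) = sqrt(46167 + 29889) = sqrt(76056) = 2*sqrt(19014)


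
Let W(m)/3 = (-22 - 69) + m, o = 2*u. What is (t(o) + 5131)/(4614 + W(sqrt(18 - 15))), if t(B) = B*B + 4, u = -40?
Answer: 5563715/2093806 - 3845*sqrt(3)/2093806 ≈ 2.6540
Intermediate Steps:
o = -80 (o = 2*(-40) = -80)
W(m) = -273 + 3*m (W(m) = 3*((-22 - 69) + m) = 3*(-91 + m) = -273 + 3*m)
t(B) = 4 + B**2 (t(B) = B**2 + 4 = 4 + B**2)
(t(o) + 5131)/(4614 + W(sqrt(18 - 15))) = ((4 + (-80)**2) + 5131)/(4614 + (-273 + 3*sqrt(18 - 15))) = ((4 + 6400) + 5131)/(4614 + (-273 + 3*sqrt(3))) = (6404 + 5131)/(4341 + 3*sqrt(3)) = 11535/(4341 + 3*sqrt(3))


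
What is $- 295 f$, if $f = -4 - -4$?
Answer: $0$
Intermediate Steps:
$f = 0$ ($f = -4 + 4 = 0$)
$- 295 f = \left(-295\right) 0 = 0$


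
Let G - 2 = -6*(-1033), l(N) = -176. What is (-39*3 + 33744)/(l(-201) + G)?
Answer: 11209/2008 ≈ 5.5822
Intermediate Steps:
G = 6200 (G = 2 - 6*(-1033) = 2 + 6198 = 6200)
(-39*3 + 33744)/(l(-201) + G) = (-39*3 + 33744)/(-176 + 6200) = (-117 + 33744)/6024 = 33627*(1/6024) = 11209/2008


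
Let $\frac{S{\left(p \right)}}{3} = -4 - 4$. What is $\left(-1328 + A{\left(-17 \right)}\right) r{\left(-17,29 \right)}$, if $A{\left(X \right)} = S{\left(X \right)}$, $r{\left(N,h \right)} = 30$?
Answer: $-40560$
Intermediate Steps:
$S{\left(p \right)} = -24$ ($S{\left(p \right)} = 3 \left(-4 - 4\right) = 3 \left(-8\right) = -24$)
$A{\left(X \right)} = -24$
$\left(-1328 + A{\left(-17 \right)}\right) r{\left(-17,29 \right)} = \left(-1328 - 24\right) 30 = \left(-1352\right) 30 = -40560$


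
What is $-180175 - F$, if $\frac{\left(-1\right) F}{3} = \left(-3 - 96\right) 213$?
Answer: $-243436$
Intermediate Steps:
$F = 63261$ ($F = - 3 \left(-3 - 96\right) 213 = - 3 \left(\left(-99\right) 213\right) = \left(-3\right) \left(-21087\right) = 63261$)
$-180175 - F = -180175 - 63261 = -243436$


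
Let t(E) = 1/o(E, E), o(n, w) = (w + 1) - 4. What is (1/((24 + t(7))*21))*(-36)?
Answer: -48/679 ≈ -0.070692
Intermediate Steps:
o(n, w) = -3 + w (o(n, w) = (1 + w) - 4 = -3 + w)
t(E) = 1/(-3 + E)
(1/((24 + t(7))*21))*(-36) = (1/((24 + 1/(-3 + 7))*21))*(-36) = ((1/21)/(24 + 1/4))*(-36) = ((1/21)/(24 + ¼))*(-36) = ((1/21)/(97/4))*(-36) = ((4/97)*(1/21))*(-36) = (4/2037)*(-36) = -48/679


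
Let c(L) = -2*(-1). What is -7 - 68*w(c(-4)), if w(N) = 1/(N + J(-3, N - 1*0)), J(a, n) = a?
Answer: 61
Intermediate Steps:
c(L) = 2
w(N) = 1/(-3 + N) (w(N) = 1/(N - 3) = 1/(-3 + N))
-7 - 68*w(c(-4)) = -7 - 68/(-3 + 2) = -7 - 68/(-1) = -7 - 68*(-1) = -7 - 17*(-4) = -7 + 68 = 61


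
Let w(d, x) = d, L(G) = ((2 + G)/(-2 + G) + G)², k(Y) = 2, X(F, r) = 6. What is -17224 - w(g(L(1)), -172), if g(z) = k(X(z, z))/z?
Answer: -34449/2 ≈ -17225.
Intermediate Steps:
L(G) = (G + (2 + G)/(-2 + G))² (L(G) = ((2 + G)/(-2 + G) + G)² = (G + (2 + G)/(-2 + G))²)
g(z) = 2/z
-17224 - w(g(L(1)), -172) = -17224 - 2/((2 + 1² - 1*1)²/(-2 + 1)²) = -17224 - 2/((2 + 1 - 1)²/(-1)²) = -17224 - 2/(1*2²) = -17224 - 2/(1*4) = -17224 - 2/4 = -17224 - 1*½ = -17224 - ½ = -34449/2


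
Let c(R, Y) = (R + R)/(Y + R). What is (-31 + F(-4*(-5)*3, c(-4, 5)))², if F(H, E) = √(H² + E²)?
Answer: 4625 - 248*√229 ≈ 872.08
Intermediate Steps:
c(R, Y) = 2*R/(R + Y) (c(R, Y) = (2*R)/(R + Y) = 2*R/(R + Y))
F(H, E) = √(E² + H²)
(-31 + F(-4*(-5)*3, c(-4, 5)))² = (-31 + √((2*(-4)/(-4 + 5))² + (-4*(-5)*3)²))² = (-31 + √((2*(-4)/1)² + (20*3)²))² = (-31 + √((2*(-4)*1)² + 60²))² = (-31 + √((-8)² + 3600))² = (-31 + √(64 + 3600))² = (-31 + √3664)² = (-31 + 4*√229)²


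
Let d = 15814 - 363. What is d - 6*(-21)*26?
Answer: 18727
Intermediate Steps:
d = 15451
d - 6*(-21)*26 = 15451 - 6*(-21)*26 = 15451 - (-126)*26 = 15451 - 1*(-3276) = 15451 + 3276 = 18727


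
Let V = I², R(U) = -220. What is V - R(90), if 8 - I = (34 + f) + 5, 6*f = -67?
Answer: 22081/36 ≈ 613.36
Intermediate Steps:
f = -67/6 (f = (⅙)*(-67) = -67/6 ≈ -11.167)
I = -119/6 (I = 8 - ((34 - 67/6) + 5) = 8 - (137/6 + 5) = 8 - 1*167/6 = 8 - 167/6 = -119/6 ≈ -19.833)
V = 14161/36 (V = (-119/6)² = 14161/36 ≈ 393.36)
V - R(90) = 14161/36 - 1*(-220) = 14161/36 + 220 = 22081/36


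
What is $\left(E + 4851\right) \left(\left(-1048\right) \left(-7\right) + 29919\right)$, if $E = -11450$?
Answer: $-245845745$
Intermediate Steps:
$\left(E + 4851\right) \left(\left(-1048\right) \left(-7\right) + 29919\right) = \left(-11450 + 4851\right) \left(\left(-1048\right) \left(-7\right) + 29919\right) = - 6599 \left(7336 + 29919\right) = \left(-6599\right) 37255 = -245845745$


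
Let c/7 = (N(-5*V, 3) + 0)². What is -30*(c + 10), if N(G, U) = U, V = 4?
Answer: -2190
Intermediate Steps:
c = 63 (c = 7*(3 + 0)² = 7*3² = 7*9 = 63)
-30*(c + 10) = -30*(63 + 10) = -30*73 = -2190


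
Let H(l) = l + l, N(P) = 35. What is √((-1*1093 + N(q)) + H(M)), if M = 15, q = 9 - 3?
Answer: 2*I*√257 ≈ 32.062*I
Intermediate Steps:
q = 6
H(l) = 2*l
√((-1*1093 + N(q)) + H(M)) = √((-1*1093 + 35) + 2*15) = √((-1093 + 35) + 30) = √(-1058 + 30) = √(-1028) = 2*I*√257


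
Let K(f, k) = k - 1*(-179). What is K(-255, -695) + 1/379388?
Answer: -195764207/379388 ≈ -516.00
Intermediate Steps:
K(f, k) = 179 + k (K(f, k) = k + 179 = 179 + k)
K(-255, -695) + 1/379388 = (179 - 695) + 1/379388 = -516 + 1/379388 = -195764207/379388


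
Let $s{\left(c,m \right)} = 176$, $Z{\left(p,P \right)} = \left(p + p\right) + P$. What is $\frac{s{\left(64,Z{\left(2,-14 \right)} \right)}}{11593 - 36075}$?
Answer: $- \frac{88}{12241} \approx -0.007189$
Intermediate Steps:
$Z{\left(p,P \right)} = P + 2 p$ ($Z{\left(p,P \right)} = 2 p + P = P + 2 p$)
$\frac{s{\left(64,Z{\left(2,-14 \right)} \right)}}{11593 - 36075} = \frac{176}{11593 - 36075} = \frac{176}{-24482} = 176 \left(- \frac{1}{24482}\right) = - \frac{88}{12241}$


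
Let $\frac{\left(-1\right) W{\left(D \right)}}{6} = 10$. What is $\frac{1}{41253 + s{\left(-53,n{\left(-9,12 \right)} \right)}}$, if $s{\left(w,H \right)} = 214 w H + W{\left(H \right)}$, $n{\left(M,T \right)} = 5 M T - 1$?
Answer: $\frac{1}{6177215} \approx 1.6189 \cdot 10^{-7}$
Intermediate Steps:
$W{\left(D \right)} = -60$ ($W{\left(D \right)} = \left(-6\right) 10 = -60$)
$n{\left(M,T \right)} = -1 + 5 M T$ ($n{\left(M,T \right)} = 5 M T - 1 = -1 + 5 M T$)
$s{\left(w,H \right)} = -60 + 214 H w$ ($s{\left(w,H \right)} = 214 w H - 60 = 214 H w - 60 = -60 + 214 H w$)
$\frac{1}{41253 + s{\left(-53,n{\left(-9,12 \right)} \right)}} = \frac{1}{41253 - \left(60 - 214 \left(-1 + 5 \left(-9\right) 12\right) \left(-53\right)\right)} = \frac{1}{41253 - \left(60 - 214 \left(-1 - 540\right) \left(-53\right)\right)} = \frac{1}{41253 - \left(60 + 115774 \left(-53\right)\right)} = \frac{1}{41253 + \left(-60 + 6136022\right)} = \frac{1}{41253 + 6135962} = \frac{1}{6177215}$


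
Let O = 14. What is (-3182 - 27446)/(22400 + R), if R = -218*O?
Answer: -7657/4837 ≈ -1.5830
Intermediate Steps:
R = -3052 (R = -218*14 = -3052)
(-3182 - 27446)/(22400 + R) = (-3182 - 27446)/(22400 - 3052) = -30628/19348 = -30628*1/19348 = -7657/4837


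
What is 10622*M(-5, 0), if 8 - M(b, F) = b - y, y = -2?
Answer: 116842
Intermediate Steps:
M(b, F) = 6 - b (M(b, F) = 8 - (b - 1*(-2)) = 8 - (b + 2) = 8 - (2 + b) = 8 + (-2 - b) = 6 - b)
10622*M(-5, 0) = 10622*(6 - 1*(-5)) = 10622*(6 + 5) = 10622*11 = 116842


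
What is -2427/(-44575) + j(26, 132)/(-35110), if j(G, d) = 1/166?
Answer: 2829028489/51958937900 ≈ 0.054447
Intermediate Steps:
j(G, d) = 1/166
-2427/(-44575) + j(26, 132)/(-35110) = -2427/(-44575) + (1/166)/(-35110) = -2427*(-1/44575) + (1/166)*(-1/35110) = 2427/44575 - 1/5828260 = 2829028489/51958937900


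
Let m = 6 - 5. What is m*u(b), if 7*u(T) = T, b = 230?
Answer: 230/7 ≈ 32.857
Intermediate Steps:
u(T) = T/7
m = 1
m*u(b) = 1*((1/7)*230) = 1*(230/7) = 230/7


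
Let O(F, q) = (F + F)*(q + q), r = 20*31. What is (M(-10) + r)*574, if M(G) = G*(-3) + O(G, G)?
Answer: 602700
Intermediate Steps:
r = 620
O(F, q) = 4*F*q (O(F, q) = (2*F)*(2*q) = 4*F*q)
M(G) = -3*G + 4*G**2 (M(G) = G*(-3) + 4*G*G = -3*G + 4*G**2)
(M(-10) + r)*574 = (-10*(-3 + 4*(-10)) + 620)*574 = (-10*(-3 - 40) + 620)*574 = (-10*(-43) + 620)*574 = (430 + 620)*574 = 1050*574 = 602700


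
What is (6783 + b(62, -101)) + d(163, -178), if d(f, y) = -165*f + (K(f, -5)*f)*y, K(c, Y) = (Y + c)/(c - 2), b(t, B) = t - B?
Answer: -7796001/161 ≈ -48422.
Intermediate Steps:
K(c, Y) = (Y + c)/(-2 + c)
d(f, y) = -165*f + f*y*(-5 + f)/(-2 + f) (d(f, y) = -165*f + (((-5 + f)/(-2 + f))*f)*y = -165*f + (f*(-5 + f)/(-2 + f))*y = -165*f + f*y*(-5 + f)/(-2 + f))
(6783 + b(62, -101)) + d(163, -178) = (6783 + (62 - 1*(-101))) + 163*(330 - 165*163 - 178*(-5 + 163))/(-2 + 163) = (6783 + (62 + 101)) + 163*(330 - 26895 - 178*158)/161 = (6783 + 163) + 163*(1/161)*(330 - 26895 - 28124) = 6946 + 163*(1/161)*(-54689) = 6946 - 8914307/161 = -7796001/161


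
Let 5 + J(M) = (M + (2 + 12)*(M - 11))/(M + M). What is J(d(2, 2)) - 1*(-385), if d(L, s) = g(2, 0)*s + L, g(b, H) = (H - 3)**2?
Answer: 7673/20 ≈ 383.65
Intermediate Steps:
g(b, H) = (-3 + H)**2
d(L, s) = L + 9*s (d(L, s) = (-3 + 0)**2*s + L = (-3)**2*s + L = 9*s + L = L + 9*s)
J(M) = -5 + (-154 + 15*M)/(2*M) (J(M) = -5 + (M + (2 + 12)*(M - 11))/(M + M) = -5 + (M + 14*(-11 + M))/((2*M)) = -5 + (M + (-154 + 14*M))*(1/(2*M)) = -5 + (-154 + 15*M)*(1/(2*M)) = -5 + (-154 + 15*M)/(2*M))
J(d(2, 2)) - 1*(-385) = (5/2 - 77/(2 + 9*2)) - 1*(-385) = (5/2 - 77/(2 + 18)) + 385 = (5/2 - 77/20) + 385 = -27/20 + 385 = 7673/20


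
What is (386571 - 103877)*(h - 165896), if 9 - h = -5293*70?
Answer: 57845694362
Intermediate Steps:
h = 370519 (h = 9 - (-5293)*70 = 9 - 1*(-370510) = 9 + 370510 = 370519)
(386571 - 103877)*(h - 165896) = (386571 - 103877)*(370519 - 165896) = 282694*204623 = 57845694362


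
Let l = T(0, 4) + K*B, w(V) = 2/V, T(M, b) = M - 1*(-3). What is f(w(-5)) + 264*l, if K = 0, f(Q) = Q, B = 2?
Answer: 3958/5 ≈ 791.60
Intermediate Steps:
T(M, b) = 3 + M (T(M, b) = M + 3 = 3 + M)
l = 3 (l = (3 + 0) + 0*2 = 3 + 0 = 3)
f(w(-5)) + 264*l = 2/(-5) + 264*3 = 2*(-1/5) + 792 = -2/5 + 792 = 3958/5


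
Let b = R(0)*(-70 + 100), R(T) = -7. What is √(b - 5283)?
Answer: I*√5493 ≈ 74.115*I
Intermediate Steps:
b = -210 (b = -7*(-70 + 100) = -7*30 = -210)
√(b - 5283) = √(-210 - 5283) = √(-5493) = I*√5493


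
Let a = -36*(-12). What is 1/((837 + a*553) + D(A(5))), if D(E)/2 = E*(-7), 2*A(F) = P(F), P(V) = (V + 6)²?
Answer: 1/238886 ≈ 4.1861e-6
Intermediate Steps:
P(V) = (6 + V)²
A(F) = (6 + F)²/2
a = 432
D(E) = -14*E (D(E) = 2*(E*(-7)) = 2*(-7*E) = -14*E)
1/((837 + a*553) + D(A(5))) = 1/((837 + 432*553) - 7*(6 + 5)²) = 1/((837 + 238896) - 7*11²) = 1/(239733 - 7*121) = 1/(239733 - 14*121/2) = 1/(239733 - 847) = 1/238886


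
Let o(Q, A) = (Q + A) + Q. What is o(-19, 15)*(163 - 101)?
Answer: -1426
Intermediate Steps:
o(Q, A) = A + 2*Q (o(Q, A) = (A + Q) + Q = A + 2*Q)
o(-19, 15)*(163 - 101) = (15 + 2*(-19))*(163 - 101) = (15 - 38)*62 = -23*62 = -1426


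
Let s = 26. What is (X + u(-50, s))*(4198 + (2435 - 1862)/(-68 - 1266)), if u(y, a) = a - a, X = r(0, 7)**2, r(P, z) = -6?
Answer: 100792062/667 ≈ 1.5111e+5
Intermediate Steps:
X = 36 (X = (-6)**2 = 36)
u(y, a) = 0
(X + u(-50, s))*(4198 + (2435 - 1862)/(-68 - 1266)) = (36 + 0)*(4198 + (2435 - 1862)/(-68 - 1266)) = 36*(4198 + 573/(-1334)) = 36*(4198 + 573*(-1/1334)) = 36*(4198 - 573/1334) = 36*(5599559/1334) = 100792062/667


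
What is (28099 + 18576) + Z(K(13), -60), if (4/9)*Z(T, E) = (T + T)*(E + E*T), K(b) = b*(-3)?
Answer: -353465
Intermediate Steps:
K(b) = -3*b
Z(T, E) = 9*T*(E + E*T)/2 (Z(T, E) = 9*((T + T)*(E + E*T))/4 = 9*((2*T)*(E + E*T))/4 = 9*(2*T*(E + E*T))/4 = 9*T*(E + E*T)/2)
(28099 + 18576) + Z(K(13), -60) = (28099 + 18576) + (9/2)*(-60)*(-3*13)*(1 - 3*13) = 46675 + (9/2)*(-60)*(-39)*(1 - 39) = 46675 + (9/2)*(-60)*(-39)*(-38) = 46675 - 400140 = -353465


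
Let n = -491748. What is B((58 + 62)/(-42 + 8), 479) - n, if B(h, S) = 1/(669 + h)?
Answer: 5563145141/11313 ≈ 4.9175e+5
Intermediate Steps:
B((58 + 62)/(-42 + 8), 479) - n = 1/(669 + (58 + 62)/(-42 + 8)) - 1*(-491748) = 1/(669 + 120/(-34)) + 491748 = 1/(669 + 120*(-1/34)) + 491748 = 1/(669 - 60/17) + 491748 = 1/(11313/17) + 491748 = 17/11313 + 491748 = 5563145141/11313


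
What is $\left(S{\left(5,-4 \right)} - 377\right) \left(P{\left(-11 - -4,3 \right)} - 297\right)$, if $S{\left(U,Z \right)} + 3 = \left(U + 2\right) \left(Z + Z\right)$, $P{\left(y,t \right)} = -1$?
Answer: $129928$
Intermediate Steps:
$S{\left(U,Z \right)} = -3 + 2 Z \left(2 + U\right)$ ($S{\left(U,Z \right)} = -3 + \left(U + 2\right) \left(Z + Z\right) = -3 + \left(2 + U\right) 2 Z = -3 + 2 Z \left(2 + U\right)$)
$\left(S{\left(5,-4 \right)} - 377\right) \left(P{\left(-11 - -4,3 \right)} - 297\right) = \left(\left(-3 + 4 \left(-4\right) + 2 \cdot 5 \left(-4\right)\right) - 377\right) \left(-1 - 297\right) = \left(\left(-3 - 16 - 40\right) - 377\right) \left(-298\right) = \left(-59 - 377\right) \left(-298\right) = \left(-436\right) \left(-298\right) = 129928$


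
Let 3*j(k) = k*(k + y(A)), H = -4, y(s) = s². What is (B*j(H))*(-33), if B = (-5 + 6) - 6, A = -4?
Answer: -2640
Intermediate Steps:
B = -5 (B = 1 - 6 = -5)
j(k) = k*(16 + k)/3 (j(k) = (k*(k + (-4)²))/3 = (k*(k + 16))/3 = (k*(16 + k))/3 = k*(16 + k)/3)
(B*j(H))*(-33) = -5*(-4)*(16 - 4)/3*(-33) = -5*(-4)*12/3*(-33) = -5*(-16)*(-33) = 80*(-33) = -2640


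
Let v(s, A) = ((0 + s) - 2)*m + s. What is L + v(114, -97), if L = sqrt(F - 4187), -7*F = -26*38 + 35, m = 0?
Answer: 114 + 2*I*sqrt(49623)/7 ≈ 114.0 + 63.646*I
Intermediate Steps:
v(s, A) = s (v(s, A) = ((0 + s) - 2)*0 + s = (s - 2)*0 + s = (-2 + s)*0 + s = 0 + s = s)
F = 953/7 (F = -(-26*38 + 35)/7 = -(-988 + 35)/7 = -1/7*(-953) = 953/7 ≈ 136.14)
L = 2*I*sqrt(49623)/7 (L = sqrt(953/7 - 4187) = sqrt(-28356/7) = 2*I*sqrt(49623)/7 ≈ 63.646*I)
L + v(114, -97) = 2*I*sqrt(49623)/7 + 114 = 114 + 2*I*sqrt(49623)/7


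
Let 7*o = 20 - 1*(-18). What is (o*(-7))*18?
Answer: -684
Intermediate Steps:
o = 38/7 (o = (20 - 1*(-18))/7 = (20 + 18)/7 = (1/7)*38 = 38/7 ≈ 5.4286)
(o*(-7))*18 = ((38/7)*(-7))*18 = -38*18 = -684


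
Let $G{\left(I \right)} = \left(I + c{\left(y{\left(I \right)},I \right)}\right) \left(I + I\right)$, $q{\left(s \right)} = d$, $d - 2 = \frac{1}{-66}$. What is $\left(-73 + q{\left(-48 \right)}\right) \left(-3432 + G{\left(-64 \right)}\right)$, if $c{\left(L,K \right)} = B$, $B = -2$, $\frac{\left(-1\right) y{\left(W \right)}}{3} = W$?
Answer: $-356212$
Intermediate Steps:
$y{\left(W \right)} = - 3 W$
$c{\left(L,K \right)} = -2$
$d = \frac{131}{66}$ ($d = 2 + \frac{1}{-66} = 2 - \frac{1}{66} = \frac{131}{66} \approx 1.9848$)
$q{\left(s \right)} = \frac{131}{66}$
$G{\left(I \right)} = 2 I \left(-2 + I\right)$ ($G{\left(I \right)} = \left(I - 2\right) \left(I + I\right) = \left(-2 + I\right) 2 I = 2 I \left(-2 + I\right)$)
$\left(-73 + q{\left(-48 \right)}\right) \left(-3432 + G{\left(-64 \right)}\right) = \left(-73 + \frac{131}{66}\right) \left(-3432 + 2 \left(-64\right) \left(-2 - 64\right)\right) = - \frac{4687 \left(-3432 + 2 \left(-64\right) \left(-66\right)\right)}{66} = - \frac{4687 \left(-3432 + 8448\right)}{66} = \left(- \frac{4687}{66}\right) 5016 = -356212$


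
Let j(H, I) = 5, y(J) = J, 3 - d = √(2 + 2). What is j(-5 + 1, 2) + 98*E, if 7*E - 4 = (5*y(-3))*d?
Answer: -149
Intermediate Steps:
d = 1 (d = 3 - √(2 + 2) = 3 - √4 = 3 - 1*2 = 3 - 2 = 1)
E = -11/7 (E = 4/7 + ((5*(-3))*1)/7 = 4/7 + (-15*1)/7 = 4/7 + (⅐)*(-15) = 4/7 - 15/7 = -11/7 ≈ -1.5714)
j(-5 + 1, 2) + 98*E = 5 + 98*(-11/7) = 5 - 154 = -149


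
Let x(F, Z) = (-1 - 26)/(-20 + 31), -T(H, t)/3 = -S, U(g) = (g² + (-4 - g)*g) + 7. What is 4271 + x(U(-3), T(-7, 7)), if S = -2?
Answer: 46954/11 ≈ 4268.5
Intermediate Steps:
U(g) = 7 + g² + g*(-4 - g) (U(g) = (g² + g*(-4 - g)) + 7 = 7 + g² + g*(-4 - g))
T(H, t) = -6 (T(H, t) = -(-3)*(-2) = -3*2 = -6)
x(F, Z) = -27/11
4271 + x(U(-3), T(-7, 7)) = 4271 - 27/11 = 46954/11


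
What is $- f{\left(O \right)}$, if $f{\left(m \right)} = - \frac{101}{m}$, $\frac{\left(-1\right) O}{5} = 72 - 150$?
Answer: $\frac{101}{390} \approx 0.25897$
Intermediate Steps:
$O = 390$ ($O = - 5 \left(72 - 150\right) = \left(-5\right) \left(-78\right) = 390$)
$- f{\left(O \right)} = - \frac{-101}{390} = \left(-1\right) \left(- \frac{101}{390}\right) = \frac{101}{390}$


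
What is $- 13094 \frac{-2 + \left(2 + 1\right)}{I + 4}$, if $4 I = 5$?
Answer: $- \frac{52376}{21} \approx -2494.1$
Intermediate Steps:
$I = \frac{5}{4}$ ($I = \frac{1}{4} \cdot 5 = \frac{5}{4} \approx 1.25$)
$- 13094 \frac{-2 + \left(2 + 1\right)}{I + 4} = - 13094 \frac{-2 + \left(2 + 1\right)}{\frac{5}{4} + 4} = - 13094 \frac{-2 + 3}{\frac{21}{4}} = - 13094 \cdot 1 \cdot \frac{4}{21} = \left(-13094\right) \frac{4}{21} = - \frac{52376}{21}$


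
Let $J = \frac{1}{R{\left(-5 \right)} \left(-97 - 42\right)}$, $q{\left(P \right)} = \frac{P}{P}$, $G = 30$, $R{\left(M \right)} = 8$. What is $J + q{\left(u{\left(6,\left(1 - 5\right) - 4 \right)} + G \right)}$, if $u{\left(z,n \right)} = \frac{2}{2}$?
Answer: $\frac{1111}{1112} \approx 0.9991$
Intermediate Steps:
$u{\left(z,n \right)} = 1$ ($u{\left(z,n \right)} = 2 \cdot \frac{1}{2} = 1$)
$q{\left(P \right)} = 1$
$J = - \frac{1}{1112}$ ($J = \frac{1}{8 \left(-97 - 42\right)} = \frac{1}{8 \left(-139\right)} = \frac{1}{-1112} = - \frac{1}{1112} \approx -0.00089928$)
$J + q{\left(u{\left(6,\left(1 - 5\right) - 4 \right)} + G \right)} = - \frac{1}{1112} + 1 = \frac{1111}{1112}$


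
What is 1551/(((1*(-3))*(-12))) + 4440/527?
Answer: 325739/6324 ≈ 51.508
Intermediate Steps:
1551/(((1*(-3))*(-12))) + 4440/527 = 1551/((-3*(-12))) + 4440*(1/527) = 1551/36 + 4440/527 = 1551*(1/36) + 4440/527 = 517/12 + 4440/527 = 325739/6324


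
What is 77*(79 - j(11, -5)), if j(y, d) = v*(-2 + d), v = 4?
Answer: 8239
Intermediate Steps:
j(y, d) = -8 + 4*d (j(y, d) = 4*(-2 + d) = -8 + 4*d)
77*(79 - j(11, -5)) = 77*(79 - (-8 + 4*(-5))) = 77*(79 - (-8 - 20)) = 77*(79 - 1*(-28)) = 77*(79 + 28) = 77*107 = 8239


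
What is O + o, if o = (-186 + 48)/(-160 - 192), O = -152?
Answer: -26683/176 ≈ -151.61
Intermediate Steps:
o = 69/176 (o = -138/(-352) = -138*(-1/352) = 69/176 ≈ 0.39205)
O + o = -152 + 69/176 = -26683/176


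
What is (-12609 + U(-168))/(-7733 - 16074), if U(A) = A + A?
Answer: 12945/23807 ≈ 0.54375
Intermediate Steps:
U(A) = 2*A
(-12609 + U(-168))/(-7733 - 16074) = (-12609 + 2*(-168))/(-7733 - 16074) = (-12609 - 336)/(-23807) = -12945*(-1/23807) = 12945/23807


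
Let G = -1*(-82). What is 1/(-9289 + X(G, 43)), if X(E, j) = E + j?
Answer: -1/9164 ≈ -0.00010912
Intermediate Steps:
G = 82
1/(-9289 + X(G, 43)) = 1/(-9289 + (82 + 43)) = 1/(-9289 + 125) = 1/(-9164) = -1/9164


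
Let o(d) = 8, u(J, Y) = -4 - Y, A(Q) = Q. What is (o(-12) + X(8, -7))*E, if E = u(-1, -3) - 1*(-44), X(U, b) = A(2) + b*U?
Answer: -1978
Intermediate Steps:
X(U, b) = 2 + U*b (X(U, b) = 2 + b*U = 2 + U*b)
E = 43 (E = (-4 - 1*(-3)) - 1*(-44) = (-4 + 3) + 44 = -1 + 44 = 43)
(o(-12) + X(8, -7))*E = (8 + (2 + 8*(-7)))*43 = (8 + (2 - 56))*43 = (8 - 54)*43 = -46*43 = -1978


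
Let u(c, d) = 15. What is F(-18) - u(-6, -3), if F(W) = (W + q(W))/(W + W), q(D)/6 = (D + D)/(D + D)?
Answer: -44/3 ≈ -14.667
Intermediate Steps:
q(D) = 6 (q(D) = 6*((D + D)/(D + D)) = 6*((2*D)/((2*D))) = 6*((2*D)*(1/(2*D))) = 6*1 = 6)
F(W) = (6 + W)/(2*W) (F(W) = (W + 6)/(W + W) = (6 + W)/((2*W)) = (6 + W)*(1/(2*W)) = (6 + W)/(2*W))
F(-18) - u(-6, -3) = (1/2)*(6 - 18)/(-18) - 1*15 = (1/2)*(-1/18)*(-12) - 15 = 1/3 - 15 = -44/3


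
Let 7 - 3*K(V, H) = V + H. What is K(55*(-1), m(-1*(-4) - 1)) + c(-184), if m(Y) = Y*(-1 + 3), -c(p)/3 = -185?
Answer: 1721/3 ≈ 573.67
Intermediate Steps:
c(p) = 555 (c(p) = -3*(-185) = 555)
m(Y) = 2*Y (m(Y) = Y*2 = 2*Y)
K(V, H) = 7/3 - H/3 - V/3 (K(V, H) = 7/3 - (V + H)/3 = 7/3 - (H + V)/3 = 7/3 + (-H/3 - V/3) = 7/3 - H/3 - V/3)
K(55*(-1), m(-1*(-4) - 1)) + c(-184) = (7/3 - 2*(-1*(-4) - 1)/3 - 55*(-1)/3) + 555 = (7/3 - 2*(4 - 1)/3 - 1/3*(-55)) + 555 = (7/3 - 2*3/3 + 55/3) + 555 = (7/3 - 1/3*6 + 55/3) + 555 = (7/3 - 2 + 55/3) + 555 = 56/3 + 555 = 1721/3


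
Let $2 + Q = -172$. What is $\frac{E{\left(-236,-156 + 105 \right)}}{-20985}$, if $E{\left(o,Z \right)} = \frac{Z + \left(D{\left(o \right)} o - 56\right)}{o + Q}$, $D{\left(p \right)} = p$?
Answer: $\frac{55589}{8603850} \approx 0.0064609$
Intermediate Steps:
$Q = -174$ ($Q = -2 - 172 = -174$)
$E{\left(o,Z \right)} = \frac{-56 + Z + o^{2}}{-174 + o}$ ($E{\left(o,Z \right)} = \frac{Z + \left(o o - 56\right)}{o - 174} = \frac{Z + \left(o^{2} - 56\right)}{-174 + o} = \frac{Z + \left(-56 + o^{2}\right)}{-174 + o} = \frac{-56 + Z + o^{2}}{-174 + o}$)
$\frac{E{\left(-236,-156 + 105 \right)}}{-20985} = \frac{\frac{1}{-174 - 236} \left(-56 + \left(-156 + 105\right) + \left(-236\right)^{2}\right)}{-20985} = \frac{-56 - 51 + 55696}{-410} \left(- \frac{1}{20985}\right) = \left(- \frac{1}{410}\right) 55589 \left(- \frac{1}{20985}\right) = \left(- \frac{55589}{410}\right) \left(- \frac{1}{20985}\right) = \frac{55589}{8603850}$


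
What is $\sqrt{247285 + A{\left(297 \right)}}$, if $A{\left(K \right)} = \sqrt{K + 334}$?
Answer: $\sqrt{247285 + \sqrt{631}} \approx 497.3$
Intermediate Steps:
$A{\left(K \right)} = \sqrt{334 + K}$
$\sqrt{247285 + A{\left(297 \right)}} = \sqrt{247285 + \sqrt{334 + 297}} = \sqrt{247285 + \sqrt{631}}$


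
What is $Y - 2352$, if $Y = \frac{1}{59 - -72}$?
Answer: $- \frac{308111}{131} \approx -2352.0$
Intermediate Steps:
$Y = \frac{1}{131}$ ($Y = \frac{1}{59 + 72} = \frac{1}{131} \approx 0.0076336$)
$Y - 2352 = \frac{1}{131} - 2352 = - \frac{308111}{131}$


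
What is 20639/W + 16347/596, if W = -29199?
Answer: 465015209/17402604 ≈ 26.721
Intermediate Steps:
20639/W + 16347/596 = 20639/(-29199) + 16347/596 = 20639*(-1/29199) + 16347*(1/596) = -20639/29199 + 16347/596 = 465015209/17402604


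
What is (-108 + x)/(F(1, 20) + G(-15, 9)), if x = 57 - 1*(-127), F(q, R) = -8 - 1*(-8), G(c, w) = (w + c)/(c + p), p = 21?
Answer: -76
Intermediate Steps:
G(c, w) = (c + w)/(21 + c) (G(c, w) = (w + c)/(c + 21) = (c + w)/(21 + c))
F(q, R) = 0 (F(q, R) = -8 + 8 = 0)
x = 184 (x = 57 + 127 = 184)
(-108 + x)/(F(1, 20) + G(-15, 9)) = (-108 + 184)/(0 + (-15 + 9)/(21 - 15)) = 76/(0 - 6/6) = 76/(0 + (⅙)*(-6)) = 76/(0 - 1) = 76/(-1) = 76*(-1) = -76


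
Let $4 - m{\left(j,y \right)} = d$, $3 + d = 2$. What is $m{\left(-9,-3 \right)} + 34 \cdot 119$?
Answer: $4051$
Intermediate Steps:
$d = -1$ ($d = -3 + 2 = -1$)
$m{\left(j,y \right)} = 5$ ($m{\left(j,y \right)} = 4 - -1 = 4 + 1 = 5$)
$m{\left(-9,-3 \right)} + 34 \cdot 119 = 5 + 34 \cdot 119 = 5 + 4046 = 4051$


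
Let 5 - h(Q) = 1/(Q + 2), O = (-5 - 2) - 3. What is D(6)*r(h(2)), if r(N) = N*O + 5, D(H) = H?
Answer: -255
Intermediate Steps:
O = -10 (O = -7 - 3 = -10)
h(Q) = 5 - 1/(2 + Q) (h(Q) = 5 - 1/(Q + 2) = 5 - 1/(2 + Q))
r(N) = 5 - 10*N (r(N) = N*(-10) + 5 = -10*N + 5 = 5 - 10*N)
D(6)*r(h(2)) = 6*(5 - 10*(9 + 5*2)/(2 + 2)) = 6*(5 - 10*(9 + 10)/4) = 6*(5 - 5*19/2) = 6*(5 - 10*19/4) = 6*(5 - 95/2) = 6*(-85/2) = -255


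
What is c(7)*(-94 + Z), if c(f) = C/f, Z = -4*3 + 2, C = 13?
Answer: -1352/7 ≈ -193.14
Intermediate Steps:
Z = -10 (Z = -12 + 2 = -10)
c(f) = 13/f
c(7)*(-94 + Z) = (13/7)*(-94 - 10) = (13*(⅐))*(-104) = (13/7)*(-104) = -1352/7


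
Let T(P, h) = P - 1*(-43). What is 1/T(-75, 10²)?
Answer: -1/32 ≈ -0.031250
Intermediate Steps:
T(P, h) = 43 + P (T(P, h) = P + 43 = 43 + P)
1/T(-75, 10²) = 1/(43 - 75) = 1/(-32) = -1/32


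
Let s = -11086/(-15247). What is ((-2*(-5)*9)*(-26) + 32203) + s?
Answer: 455332247/15247 ≈ 29864.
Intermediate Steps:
s = 11086/15247 (s = -11086*(-1/15247) = 11086/15247 ≈ 0.72709)
((-2*(-5)*9)*(-26) + 32203) + s = ((-2*(-5)*9)*(-26) + 32203) + 11086/15247 = ((10*9)*(-26) + 32203) + 11086/15247 = (90*(-26) + 32203) + 11086/15247 = (-2340 + 32203) + 11086/15247 = 29863 + 11086/15247 = 455332247/15247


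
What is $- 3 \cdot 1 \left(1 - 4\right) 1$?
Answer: $9$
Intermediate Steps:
$- 3 \cdot 1 \left(1 - 4\right) 1 = - 3 \cdot 1 \left(-3\right) 1 = \left(-3\right) \left(-3\right) 1 = 9 \cdot 1 = 9$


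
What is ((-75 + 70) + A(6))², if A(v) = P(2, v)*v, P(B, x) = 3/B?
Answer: 16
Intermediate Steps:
A(v) = 3*v/2 (A(v) = (3/2)*v = (3*(½))*v = 3*v/2)
((-75 + 70) + A(6))² = ((-75 + 70) + (3/2)*6)² = (-5 + 9)² = 4² = 16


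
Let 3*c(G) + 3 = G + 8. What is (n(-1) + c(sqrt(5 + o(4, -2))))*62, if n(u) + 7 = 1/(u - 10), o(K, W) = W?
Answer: -11098/33 + 62*sqrt(3)/3 ≈ -300.51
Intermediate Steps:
n(u) = -7 + 1/(-10 + u) (n(u) = -7 + 1/(u - 10) = -7 + 1/(-10 + u))
c(G) = 5/3 + G/3 (c(G) = -1 + (G + 8)/3 = -1 + (8 + G)/3 = -1 + (8/3 + G/3) = 5/3 + G/3)
(n(-1) + c(sqrt(5 + o(4, -2))))*62 = ((71 - 7*(-1))/(-10 - 1) + (5/3 + sqrt(5 - 2)/3))*62 = ((71 + 7)/(-11) + (5/3 + sqrt(3)/3))*62 = (-1/11*78 + (5/3 + sqrt(3)/3))*62 = (-78/11 + (5/3 + sqrt(3)/3))*62 = (-179/33 + sqrt(3)/3)*62 = -11098/33 + 62*sqrt(3)/3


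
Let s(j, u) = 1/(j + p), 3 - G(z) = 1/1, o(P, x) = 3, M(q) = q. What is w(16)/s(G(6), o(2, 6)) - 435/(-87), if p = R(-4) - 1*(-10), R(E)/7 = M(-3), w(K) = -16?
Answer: 149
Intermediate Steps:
R(E) = -21 (R(E) = 7*(-3) = -21)
G(z) = 2 (G(z) = 3 - 1/1 = 3 - 1*1 = 3 - 1 = 2)
p = -11 (p = -21 - 1*(-10) = -21 + 10 = -11)
s(j, u) = 1/(-11 + j) (s(j, u) = 1/(j - 11) = 1/(-11 + j))
w(16)/s(G(6), o(2, 6)) - 435/(-87) = -16/(1/(-11 + 2)) - 435/(-87) = -16/(1/(-9)) - 435*(-1/87) = -16/(-⅑) + 5 = -16*(-9) + 5 = 144 + 5 = 149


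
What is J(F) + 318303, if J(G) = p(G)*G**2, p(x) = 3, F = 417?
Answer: 839970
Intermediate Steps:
J(G) = 3*G**2
J(F) + 318303 = 3*417**2 + 318303 = 3*173889 + 318303 = 521667 + 318303 = 839970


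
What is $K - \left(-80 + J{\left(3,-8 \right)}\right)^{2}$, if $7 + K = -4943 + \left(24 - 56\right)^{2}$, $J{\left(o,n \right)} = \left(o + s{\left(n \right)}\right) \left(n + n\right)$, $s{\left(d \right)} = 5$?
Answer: $-47190$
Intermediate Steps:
$J{\left(o,n \right)} = 2 n \left(5 + o\right)$ ($J{\left(o,n \right)} = \left(o + 5\right) \left(n + n\right) = \left(5 + o\right) 2 n = 2 n \left(5 + o\right)$)
$K = -3926$ ($K = -7 - \left(4943 - \left(24 - 56\right)^{2}\right) = -7 - \left(4943 - \left(-32\right)^{2}\right) = -7 + \left(-4943 + 1024\right) = -7 - 3919 = -3926$)
$K - \left(-80 + J{\left(3,-8 \right)}\right)^{2} = -3926 - \left(-80 + 2 \left(-8\right) \left(5 + 3\right)\right)^{2} = -3926 - \left(-80 + 2 \left(-8\right) 8\right)^{2} = -3926 - \left(-80 - 128\right)^{2} = -3926 - \left(-208\right)^{2} = -3926 - 43264 = -47190$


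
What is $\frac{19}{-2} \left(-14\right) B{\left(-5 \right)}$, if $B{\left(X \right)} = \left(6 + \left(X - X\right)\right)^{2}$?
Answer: $4788$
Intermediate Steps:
$B{\left(X \right)} = 36$ ($B{\left(X \right)} = \left(6 + 0\right)^{2} = 6^{2} = 36$)
$\frac{19}{-2} \left(-14\right) B{\left(-5 \right)} = \frac{19}{-2} \left(-14\right) 36 = 19 \left(- \frac{1}{2}\right) \left(-14\right) 36 = \left(- \frac{19}{2}\right) \left(-14\right) 36 = 133 \cdot 36 = 4788$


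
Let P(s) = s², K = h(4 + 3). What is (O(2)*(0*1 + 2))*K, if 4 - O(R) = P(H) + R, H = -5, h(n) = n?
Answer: -322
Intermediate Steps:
K = 7 (K = 4 + 3 = 7)
O(R) = -21 - R (O(R) = 4 - ((-5)² + R) = 4 - (25 + R) = 4 + (-25 - R) = -21 - R)
(O(2)*(0*1 + 2))*K = ((-21 - 1*2)*(0*1 + 2))*7 = ((-21 - 2)*(0 + 2))*7 = -23*2*7 = -46*7 = -322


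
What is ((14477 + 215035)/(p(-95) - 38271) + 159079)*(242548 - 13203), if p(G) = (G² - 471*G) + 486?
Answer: 116649789982163/3197 ≈ 3.6487e+10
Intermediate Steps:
p(G) = 486 + G² - 471*G
((14477 + 215035)/(p(-95) - 38271) + 159079)*(242548 - 13203) = ((14477 + 215035)/((486 + (-95)² - 471*(-95)) - 38271) + 159079)*(242548 - 13203) = (229512/((486 + 9025 + 44745) - 38271) + 159079)*229345 = (229512/(54256 - 38271) + 159079)*229345 = (229512/15985 + 159079)*229345 = (2543107327/15985)*229345 = 116649789982163/3197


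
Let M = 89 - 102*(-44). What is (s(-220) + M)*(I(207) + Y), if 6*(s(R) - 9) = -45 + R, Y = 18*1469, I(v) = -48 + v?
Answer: 241634617/2 ≈ 1.2082e+8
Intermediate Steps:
Y = 26442
s(R) = 3/2 + R/6 (s(R) = 9 + (-45 + R)/6 = 9 + (-15/2 + R/6) = 3/2 + R/6)
M = 4577 (M = 89 + 4488 = 4577)
(s(-220) + M)*(I(207) + Y) = ((3/2 + (⅙)*(-220)) + 4577)*((-48 + 207) + 26442) = ((3/2 - 110/3) + 4577)*(159 + 26442) = (-211/6 + 4577)*26601 = (27251/6)*26601 = 241634617/2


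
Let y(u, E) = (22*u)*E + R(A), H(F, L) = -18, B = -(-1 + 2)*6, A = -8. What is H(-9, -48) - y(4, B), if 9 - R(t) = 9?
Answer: 510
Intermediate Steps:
B = -6 ≈ -6.0000
R(t) = 0 (R(t) = 9 - 1*9 = 9 - 9 = 0)
y(u, E) = 22*E*u (y(u, E) = (22*u)*E + 0 = 22*E*u + 0 = 22*E*u)
H(-9, -48) - y(4, B) = -18 - 22*(-6)*4 = -18 - 1*(-528) = -18 + 528 = 510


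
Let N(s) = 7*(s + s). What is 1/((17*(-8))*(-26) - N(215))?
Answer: 1/526 ≈ 0.0019011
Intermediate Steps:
N(s) = 14*s (N(s) = 7*(2*s) = 14*s)
1/((17*(-8))*(-26) - N(215)) = 1/((17*(-8))*(-26) - 14*215) = 1/(-136*(-26) - 1*3010) = 1/(3536 - 3010) = 1/526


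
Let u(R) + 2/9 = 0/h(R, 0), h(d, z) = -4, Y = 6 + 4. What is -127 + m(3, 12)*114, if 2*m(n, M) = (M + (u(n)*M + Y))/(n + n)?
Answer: 170/3 ≈ 56.667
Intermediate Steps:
Y = 10
u(R) = -2/9 (u(R) = -2/9 + 0/(-4) = -2/9 + 0*(-¼) = -2/9 + 0 = -2/9)
m(n, M) = (10 + 7*M/9)/(4*n) (m(n, M) = ((M + (-2*M/9 + 10))/(n + n))/2 = ((M + (10 - 2*M/9))/((2*n)))/2 = ((10 + 7*M/9)*(1/(2*n)))/2 = ((10 + 7*M/9)/(2*n))/2 = (10 + 7*M/9)/(4*n))
-127 + m(3, 12)*114 = -127 + ((1/36)*(90 + 7*12)/3)*114 = -127 + ((1/36)*(⅓)*(90 + 84))*114 = -127 + ((1/36)*(⅓)*174)*114 = -127 + (29/18)*114 = -127 + 551/3 = 170/3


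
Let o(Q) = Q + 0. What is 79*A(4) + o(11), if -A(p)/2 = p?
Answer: -621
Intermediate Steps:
o(Q) = Q
A(p) = -2*p
79*A(4) + o(11) = 79*(-2*4) + 11 = 79*(-8) + 11 = -632 + 11 = -621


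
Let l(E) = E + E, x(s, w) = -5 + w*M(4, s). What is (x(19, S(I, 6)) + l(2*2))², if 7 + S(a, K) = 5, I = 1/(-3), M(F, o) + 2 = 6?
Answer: 25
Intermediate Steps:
M(F, o) = 4 (M(F, o) = -2 + 6 = 4)
I = -⅓ ≈ -0.33333
S(a, K) = -2 (S(a, K) = -7 + 5 = -2)
x(s, w) = -5 + 4*w (x(s, w) = -5 + w*4 = -5 + 4*w)
l(E) = 2*E
(x(19, S(I, 6)) + l(2*2))² = ((-5 + 4*(-2)) + 2*(2*2))² = ((-5 - 8) + 2*4)² = (-13 + 8)² = (-5)² = 25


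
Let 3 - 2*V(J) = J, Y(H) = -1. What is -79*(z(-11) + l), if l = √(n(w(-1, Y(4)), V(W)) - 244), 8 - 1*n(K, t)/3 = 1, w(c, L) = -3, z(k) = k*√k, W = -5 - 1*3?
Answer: 79*I*(-√223 + 11*√11) ≈ 1702.4*I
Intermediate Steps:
W = -8 (W = -5 - 3 = -8)
z(k) = k^(3/2)
V(J) = 3/2 - J/2
n(K, t) = 21 (n(K, t) = 24 - 3*1 = 24 - 3 = 21)
l = I*√223 (l = √(21 - 244) = √(-223) = I*√223 ≈ 14.933*I)
-79*(z(-11) + l) = -79*((-11)^(3/2) + I*√223) = -79*(-11*I*√11 + I*√223) = -79*(I*√223 - 11*I*√11) = -79*I*√223 + 869*I*√11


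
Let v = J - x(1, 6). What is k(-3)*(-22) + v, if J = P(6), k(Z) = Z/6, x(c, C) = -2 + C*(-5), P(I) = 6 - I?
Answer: 43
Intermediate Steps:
x(c, C) = -2 - 5*C
k(Z) = Z/6 (k(Z) = Z*(⅙) = Z/6)
J = 0 (J = 6 - 1*6 = 6 - 6 = 0)
v = 32 (v = 0 - (-2 - 5*6) = 0 - (-2 - 30) = 0 - 1*(-32) = 0 + 32 = 32)
k(-3)*(-22) + v = ((⅙)*(-3))*(-22) + 32 = -½*(-22) + 32 = 11 + 32 = 43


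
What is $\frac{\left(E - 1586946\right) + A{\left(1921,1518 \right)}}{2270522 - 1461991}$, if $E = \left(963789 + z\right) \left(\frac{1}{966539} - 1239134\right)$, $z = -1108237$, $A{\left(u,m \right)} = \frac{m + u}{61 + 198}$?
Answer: $\frac{6400988733023092325}{28914639535733} \approx 2.2138 \cdot 10^{5}$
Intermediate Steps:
$A{\left(u,m \right)} = \frac{m}{259} + \frac{u}{259}$ ($A{\left(u,m \right)} = \frac{m + u}{259} = \left(m + u\right) \frac{1}{259} = \frac{m}{259} + \frac{u}{259}$)
$E = \frac{173001229319476800}{966539}$ ($E = \left(963789 - 1108237\right) \left(\frac{1}{966539} - 1239134\right) = - 144448 \left(\frac{1}{966539} - 1239134\right) = \left(-144448\right) \left(- \frac{1197671337225}{966539}\right) = \frac{173001229319476800}{966539} \approx 1.7899 \cdot 10^{11}$)
$\frac{\left(E - 1586946\right) + A{\left(1921,1518 \right)}}{2270522 - 1461991} = \frac{\left(\frac{173001229319476800}{966539} - 1586946\right) + \left(\frac{1}{259} \cdot 1518 + \frac{1}{259} \cdot 1921\right)}{2270522 - 1461991} = \frac{\frac{172999695474276906}{966539} + \left(\frac{1518}{259} + \frac{1921}{259}\right)}{808531} = \left(\frac{172999695474276906}{966539} + \frac{3439}{259}\right) \frac{1}{808531} = \frac{6400988733023092325}{35761943} \cdot \frac{1}{808531} = \frac{6400988733023092325}{28914639535733}$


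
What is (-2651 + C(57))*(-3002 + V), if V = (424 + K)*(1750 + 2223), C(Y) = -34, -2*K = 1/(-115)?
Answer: -207690374001/46 ≈ -4.5150e+9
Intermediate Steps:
K = 1/230 (K = -1/2/(-115) = -1/2*(-1/115) = 1/230 ≈ 0.0043478)
V = 387450933/230 (V = (424 + 1/230)*(1750 + 2223) = (97521/230)*3973 = 387450933/230 ≈ 1.6846e+6)
(-2651 + C(57))*(-3002 + V) = (-2651 - 34)*(-3002 + 387450933/230) = -2685*386760473/230 = -207690374001/46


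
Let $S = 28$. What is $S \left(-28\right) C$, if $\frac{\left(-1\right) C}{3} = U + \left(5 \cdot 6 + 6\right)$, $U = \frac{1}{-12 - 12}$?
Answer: $84574$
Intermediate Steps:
$U = - \frac{1}{24}$ ($U = \frac{1}{-24} = - \frac{1}{24} \approx -0.041667$)
$C = - \frac{863}{8}$ ($C = - 3 \left(- \frac{1}{24} + \left(5 \cdot 6 + 6\right)\right) = - 3 \left(- \frac{1}{24} + \left(30 + 6\right)\right) = - 3 \left(- \frac{1}{24} + 36\right) = \left(-3\right) \frac{863}{24} = - \frac{863}{8} \approx -107.88$)
$S \left(-28\right) C = 28 \left(-28\right) \left(- \frac{863}{8}\right) = \left(-784\right) \left(- \frac{863}{8}\right) = 84574$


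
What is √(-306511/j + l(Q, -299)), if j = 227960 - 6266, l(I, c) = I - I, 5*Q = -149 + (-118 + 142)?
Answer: I*√67951649634/221694 ≈ 1.1758*I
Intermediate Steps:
Q = -25 (Q = (-149 + (-118 + 142))/5 = (-149 + 24)/5 = (⅕)*(-125) = -25)
l(I, c) = 0
j = 221694
√(-306511/j + l(Q, -299)) = √(-306511/221694 + 0) = √(-306511/221694) = I*√67951649634/221694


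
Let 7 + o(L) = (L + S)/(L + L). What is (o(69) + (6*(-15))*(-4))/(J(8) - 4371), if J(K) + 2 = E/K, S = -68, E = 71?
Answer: -194860/2408997 ≈ -0.080888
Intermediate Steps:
o(L) = -7 + (-68 + L)/(2*L) (o(L) = -7 + (L - 68)/(L + L) = -7 + (-68 + L)/((2*L)) = -7 + (-68 + L)*(1/(2*L)) = -7 + (-68 + L)/(2*L))
J(K) = -2 + 71/K
(o(69) + (6*(-15))*(-4))/(J(8) - 4371) = ((-13/2 - 34/69) + (6*(-15))*(-4))/((-2 + 71/8) - 4371) = ((-13/2 - 34*1/69) - 90*(-4))/((-2 + 71*(1/8)) - 4371) = ((-13/2 - 34/69) + 360)/((-2 + 71/8) - 4371) = (-965/138 + 360)/(55/8 - 4371) = 48715/(138*(-34913/8)) = (48715/138)*(-8/34913) = -194860/2408997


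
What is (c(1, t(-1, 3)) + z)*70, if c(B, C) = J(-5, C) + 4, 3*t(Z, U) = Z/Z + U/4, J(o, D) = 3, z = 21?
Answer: 1960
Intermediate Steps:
t(Z, U) = ⅓ + U/12 (t(Z, U) = (Z/Z + U/4)/3 = (1 + U*(¼))/3 = (1 + U/4)/3 = ⅓ + U/12)
c(B, C) = 7 (c(B, C) = 3 + 4 = 7)
(c(1, t(-1, 3)) + z)*70 = (7 + 21)*70 = 28*70 = 1960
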